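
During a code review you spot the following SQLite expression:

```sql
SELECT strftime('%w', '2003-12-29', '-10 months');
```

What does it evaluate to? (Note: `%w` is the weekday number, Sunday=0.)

6

First apply '-10 months': 2003-12-29 → 2003-03-01.
2003-03-01 is a Saturday; with Sunday=0 that is 6.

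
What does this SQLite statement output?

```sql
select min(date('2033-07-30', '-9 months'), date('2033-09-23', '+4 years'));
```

2032-10-30

date('2033-07-30', '-9 months') → 2032-10-30.
date('2033-09-23', '+4 years') → 2037-09-23.
Earlier of the two is 2032-10-30.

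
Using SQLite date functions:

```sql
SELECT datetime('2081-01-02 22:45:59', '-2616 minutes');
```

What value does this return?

2616 minutes = 43h 36m; -2616 minutes from 2081-01-02 22:45:59 is 2081-01-01 03:09:59 (crosses midnight).

2081-01-01 03:09:59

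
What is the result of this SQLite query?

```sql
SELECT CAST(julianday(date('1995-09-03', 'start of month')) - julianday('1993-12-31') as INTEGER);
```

609

`start of month` rewinds 1995-09-03 to 1995-09-01.
0 days remain in December 1993 after the 31st (31 − 31).
Full months from January 1994 through August 1995 contribute their day counts.
Then 1 day into September 1995.
Total: 0 + 31 + 28 + 31 + 30 + 31 + 30 + 31 + 31 + 30 + 31 + 30 + 31 + 31 + 28 + 31 + 30 + 31 + 30 + 31 + 31 + 1 = 609.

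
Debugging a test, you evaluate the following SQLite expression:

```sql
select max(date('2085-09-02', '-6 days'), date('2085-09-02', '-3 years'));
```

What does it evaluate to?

date('2085-09-02', '-6 days') → 2085-08-27.
date('2085-09-02', '-3 years') → 2082-09-02.
Later of the two is 2085-08-27.

2085-08-27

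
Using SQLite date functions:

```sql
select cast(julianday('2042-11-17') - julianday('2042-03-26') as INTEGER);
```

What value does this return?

5 days remain in March 2042 after the 26th (31 − 26).
Full months from April 2042 through October 2042 contribute their day counts.
Then 17 days into November 2042.
Total: 5 + 30 + 31 + 30 + 31 + 31 + 30 + 31 + 17 = 236.

236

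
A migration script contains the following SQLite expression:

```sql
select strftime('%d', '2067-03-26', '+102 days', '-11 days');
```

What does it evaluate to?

First apply '+102 days', '-11 days': 2067-03-26 → 2067-06-25.
`%d` extracts the 2-digit day of month: 25.

25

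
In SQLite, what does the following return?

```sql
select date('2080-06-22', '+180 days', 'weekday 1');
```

2080-12-23

Applying '+180 days' to 2080-06-22: counting 180 days forward gives 2080-12-19.
`weekday 1` advances to the next Monday; 2080-12-19 is a Thursday, so it moves forward to 2080-12-23.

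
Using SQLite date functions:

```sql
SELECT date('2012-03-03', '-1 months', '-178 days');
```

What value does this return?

2011-08-09

Adding -1 month to 2012-03-03 gives 2012-02-03.
Applying '-178 days' to 2012-02-03: counting 178 days back gives 2011-08-09.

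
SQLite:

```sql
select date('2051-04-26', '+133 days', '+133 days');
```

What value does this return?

2052-01-17

Applying '+133 days' to 2051-04-26: counting 133 days forward gives 2051-09-06.
Applying '+133 days' to 2051-09-06: counting 133 days forward gives 2052-01-17.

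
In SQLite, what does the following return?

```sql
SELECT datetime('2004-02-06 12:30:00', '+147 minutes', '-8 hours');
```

147 minutes = 2h 27m; +147 minutes from 2004-02-06 12:30:00 is 2004-02-06 14:57:00.
-8 hours from 2004-02-06 14:57:00 is 2004-02-06 06:57:00.

2004-02-06 06:57:00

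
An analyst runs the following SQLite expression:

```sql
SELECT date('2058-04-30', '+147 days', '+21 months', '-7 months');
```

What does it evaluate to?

2059-11-24

Applying '+147 days' to 2058-04-30: counting 147 days forward gives 2058-09-24.
Adding +21 months to 2058-09-24 gives 2060-06-24.
Adding -7 months to 2060-06-24 gives 2059-11-24.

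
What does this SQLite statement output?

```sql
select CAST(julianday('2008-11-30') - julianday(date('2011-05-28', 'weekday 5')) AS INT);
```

-915

`weekday 5` advances to the next Friday; 2011-05-28 is a Saturday, so it moves forward to 2011-06-03.
0 days remain in November 2008 after the 30th (30 − 30).
Full months from December 2008 through May 2011 contribute their day counts.
Then 3 days into June 2011.
Total: 0 + 31 + 31 + 28 + 31 + 30 + 31 + 30 + 31 + 31 + 30 + 31 + 30 + 31 + 31 + 28 + 31 + 30 + 31 + 30 + 31 + 31 + 30 + 31 + 30 + 31 + 31 + 28 + 31 + 30 + 31 + 3 = 915.
The subtraction is earlier − later, so the result is −915 → -915.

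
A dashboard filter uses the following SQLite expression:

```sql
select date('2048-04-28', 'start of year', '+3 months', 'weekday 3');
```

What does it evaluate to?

2048-04-01

`start of year` rewinds 2048-04-28 to 2048-01-01.
Adding +3 months to 2048-01-01 gives 2048-04-01.
`weekday 3` advances to the next Wednesday; 2048-04-01 is already a Wednesday, so it stays at 2048-04-01.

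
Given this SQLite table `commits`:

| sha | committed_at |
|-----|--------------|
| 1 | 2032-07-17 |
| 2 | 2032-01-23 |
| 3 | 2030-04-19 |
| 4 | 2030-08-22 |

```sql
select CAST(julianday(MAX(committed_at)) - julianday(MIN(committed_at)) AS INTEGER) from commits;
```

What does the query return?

MIN = 2030-04-19, MAX = 2032-07-17.
11 days remain in April 2030 after the 19th (30 − 19).
Full months from May 2030 through June 2032 contribute their day counts.
Then 17 days into July 2032.
Total: 11 + 31 + 30 + 31 + 31 + 30 + 31 + 30 + 31 + 31 + 28 + 31 + 30 + 31 + 30 + 31 + 31 + 30 + 31 + 30 + 31 + 31 + 29 + 31 + 30 + 31 + 30 + 17 = 820.

820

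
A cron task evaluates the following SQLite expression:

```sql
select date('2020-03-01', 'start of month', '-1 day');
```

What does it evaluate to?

2020-02-29

`start of month` rewinds 2020-03-01 to 2020-03-01.
Going back 1 day from 2020-03-01 reaches 2020-02-29 (last day of February, 29 days).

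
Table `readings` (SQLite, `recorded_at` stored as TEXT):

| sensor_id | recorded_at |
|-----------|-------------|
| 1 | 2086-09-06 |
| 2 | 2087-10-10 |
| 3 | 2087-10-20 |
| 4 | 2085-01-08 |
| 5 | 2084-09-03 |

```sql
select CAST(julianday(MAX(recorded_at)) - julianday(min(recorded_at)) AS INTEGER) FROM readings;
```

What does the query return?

MIN = 2084-09-03, MAX = 2087-10-20.
27 days remain in September 2084 after the 3rd (30 − 3).
Full months from October 2084 through September 2087 contribute their day counts.
Then 20 days into October 2087.
Total: 27 + 31 + 30 + 31 + 31 + 28 + 31 + 30 + 31 + 30 + 31 + 31 + 30 + 31 + 30 + 31 + 31 + 28 + 31 + 30 + 31 + 30 + 31 + 31 + 30 + 31 + 30 + 31 + 31 + 28 + 31 + 30 + 31 + 30 + 31 + 31 + 30 + 20 = 1142.

1142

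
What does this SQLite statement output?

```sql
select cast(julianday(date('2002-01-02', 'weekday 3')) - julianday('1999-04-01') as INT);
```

`weekday 3` advances to the next Wednesday; 2002-01-02 is already a Wednesday, so it stays at 2002-01-02.
29 days remain in April 1999 after the 1st (30 − 1).
Full months from May 1999 through December 2001 contribute their day counts.
Then 2 days into January 2002.
Total: 29 + 31 + 30 + 31 + 31 + 30 + 31 + 30 + 31 + 31 + 29 + 31 + 30 + 31 + 30 + 31 + 31 + 30 + 31 + 30 + 31 + 31 + 28 + 31 + 30 + 31 + 30 + 31 + 31 + 30 + 31 + 30 + 31 + 2 = 1007.

1007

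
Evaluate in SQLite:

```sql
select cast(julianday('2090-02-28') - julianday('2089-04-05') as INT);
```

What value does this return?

25 days remain in April 2089 after the 5th (30 − 5).
Full months from May 2089 through January 2090 contribute their day counts.
Then 28 days into February 2090.
Total: 25 + 31 + 30 + 31 + 31 + 30 + 31 + 30 + 31 + 31 + 28 = 329.

329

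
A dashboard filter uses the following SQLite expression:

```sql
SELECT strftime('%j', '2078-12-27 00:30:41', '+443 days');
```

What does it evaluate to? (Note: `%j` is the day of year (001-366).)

First apply '+443 days': 2078-12-27 00:30:41 → 2080-03-14 00:30:41.
Day-of-year for 2080-03-14: days since 2080-01-01 inclusive = 74, zero-padded to 074.

074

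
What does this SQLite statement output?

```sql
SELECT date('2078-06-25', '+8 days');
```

June 2078 has 30 days; 5 remain after the 25th, so 6 days reach 2078-07-01.
Advancing 2 more days within July lands on 2078-07-03.

2078-07-03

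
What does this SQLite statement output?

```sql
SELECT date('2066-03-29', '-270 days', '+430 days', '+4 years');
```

2070-09-05

Applying '-270 days' to 2066-03-29: counting 270 days back gives 2065-07-02.
Applying '+430 days' to 2065-07-02: counting 430 days forward gives 2066-09-05.
Adding +4 years to 2066-09-05 gives 2070-09-05.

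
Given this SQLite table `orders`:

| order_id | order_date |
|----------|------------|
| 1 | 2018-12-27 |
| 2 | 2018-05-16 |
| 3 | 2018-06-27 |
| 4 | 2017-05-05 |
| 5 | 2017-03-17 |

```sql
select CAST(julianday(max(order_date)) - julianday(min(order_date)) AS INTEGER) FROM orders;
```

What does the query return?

MIN = 2017-03-17, MAX = 2018-12-27.
14 days remain in March 2017 after the 17th (31 − 17).
Full months from April 2017 through November 2018 contribute their day counts.
Then 27 days into December 2018.
Total: 14 + 30 + 31 + 30 + 31 + 31 + 30 + 31 + 30 + 31 + 31 + 28 + 31 + 30 + 31 + 30 + 31 + 31 + 30 + 31 + 30 + 27 = 650.

650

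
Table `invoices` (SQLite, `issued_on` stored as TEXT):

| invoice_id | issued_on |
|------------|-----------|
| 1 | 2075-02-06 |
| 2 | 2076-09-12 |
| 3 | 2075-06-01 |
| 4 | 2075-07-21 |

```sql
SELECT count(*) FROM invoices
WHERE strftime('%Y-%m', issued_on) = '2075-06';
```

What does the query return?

Rows with year-month 2075-06: 2075-06-01 → 1.

1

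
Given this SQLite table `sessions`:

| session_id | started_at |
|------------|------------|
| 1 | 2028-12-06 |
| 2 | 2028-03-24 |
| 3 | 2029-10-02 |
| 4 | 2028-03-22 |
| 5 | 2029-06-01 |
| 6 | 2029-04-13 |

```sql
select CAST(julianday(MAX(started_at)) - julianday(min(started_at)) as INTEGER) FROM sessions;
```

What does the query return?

559

MIN = 2028-03-22, MAX = 2029-10-02.
9 days remain in March 2028 after the 22nd (31 − 22).
Full months from April 2028 through September 2029 contribute their day counts.
Then 2 days into October 2029.
Total: 9 + 30 + 31 + 30 + 31 + 31 + 30 + 31 + 30 + 31 + 31 + 28 + 31 + 30 + 31 + 30 + 31 + 31 + 30 + 2 = 559.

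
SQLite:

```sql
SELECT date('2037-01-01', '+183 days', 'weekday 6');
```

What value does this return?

Applying '+183 days' to 2037-01-01: counting 183 days forward gives 2037-07-03.
`weekday 6` advances to the next Saturday; 2037-07-03 is a Friday, so it moves forward to 2037-07-04.

2037-07-04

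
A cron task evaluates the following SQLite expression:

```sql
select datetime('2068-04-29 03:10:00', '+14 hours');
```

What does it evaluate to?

2068-04-29 17:10:00

+14 hours from 2068-04-29 03:10:00 is 2068-04-29 17:10:00.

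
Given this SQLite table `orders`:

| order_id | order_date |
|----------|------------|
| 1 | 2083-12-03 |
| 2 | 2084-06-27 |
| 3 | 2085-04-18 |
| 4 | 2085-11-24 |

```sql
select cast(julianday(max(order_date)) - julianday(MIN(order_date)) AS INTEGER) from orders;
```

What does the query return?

722

MIN = 2083-12-03, MAX = 2085-11-24.
28 days remain in December 2083 after the 3rd (31 − 3).
Full months from January 2084 through October 2085 contribute their day counts.
Then 24 days into November 2085.
Total: 28 + 31 + 29 + 31 + 30 + 31 + 30 + 31 + 31 + 30 + 31 + 30 + 31 + 31 + 28 + 31 + 30 + 31 + 30 + 31 + 31 + 30 + 31 + 24 = 722.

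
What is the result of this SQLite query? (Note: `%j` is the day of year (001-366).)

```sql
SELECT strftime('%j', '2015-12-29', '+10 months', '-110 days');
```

193

First apply '+10 months', '-110 days': 2015-12-29 → 2016-07-11.
Day-of-year for 2016-07-11: days since 2016-01-01 inclusive = 193, zero-padded to 193.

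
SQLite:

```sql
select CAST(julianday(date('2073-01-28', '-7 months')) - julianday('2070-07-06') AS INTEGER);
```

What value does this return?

Adding -7 months to 2073-01-28 gives 2072-06-28.
25 days remain in July 2070 after the 6th (31 − 6).
Full months from August 2070 through May 2072 contribute their day counts.
Then 28 days into June 2072.
Total: 25 + 31 + 30 + 31 + 30 + 31 + 31 + 28 + 31 + 30 + 31 + 30 + 31 + 31 + 30 + 31 + 30 + 31 + 31 + 29 + 31 + 30 + 31 + 28 = 723.

723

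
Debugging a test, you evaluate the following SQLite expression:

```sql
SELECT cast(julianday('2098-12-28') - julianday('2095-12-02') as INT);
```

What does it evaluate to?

1122

29 days remain in December 2095 after the 2nd (31 − 2).
Full months from January 2096 through November 2098 contribute their day counts.
Then 28 days into December 2098.
Total: 29 + 31 + 29 + 31 + 30 + 31 + 30 + 31 + 31 + 30 + 31 + 30 + 31 + 31 + 28 + 31 + 30 + 31 + 30 + 31 + 31 + 30 + 31 + 30 + 31 + 31 + 28 + 31 + 30 + 31 + 30 + 31 + 31 + 30 + 31 + 30 + 28 = 1122.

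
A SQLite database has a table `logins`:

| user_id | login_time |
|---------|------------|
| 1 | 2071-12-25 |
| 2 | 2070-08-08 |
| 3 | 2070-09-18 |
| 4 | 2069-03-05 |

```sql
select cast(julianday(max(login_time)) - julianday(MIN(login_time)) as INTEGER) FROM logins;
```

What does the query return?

1025

MIN = 2069-03-05, MAX = 2071-12-25.
26 days remain in March 2069 after the 5th (31 − 5).
Full months from April 2069 through November 2071 contribute their day counts.
Then 25 days into December 2071.
Total: 26 + 30 + 31 + 30 + 31 + 31 + 30 + 31 + 30 + 31 + 31 + 28 + 31 + 30 + 31 + 30 + 31 + 31 + 30 + 31 + 30 + 31 + 31 + 28 + 31 + 30 + 31 + 30 + 31 + 31 + 30 + 31 + 30 + 25 = 1025.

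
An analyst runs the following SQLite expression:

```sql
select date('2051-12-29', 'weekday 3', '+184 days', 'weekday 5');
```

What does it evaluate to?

`weekday 3` advances to the next Wednesday; 2051-12-29 is a Friday, so it moves forward to 2052-01-03.
Applying '+184 days' to 2052-01-03: counting 184 days forward gives 2052-07-05.
`weekday 5` advances to the next Friday; 2052-07-05 is already a Friday, so it stays at 2052-07-05.

2052-07-05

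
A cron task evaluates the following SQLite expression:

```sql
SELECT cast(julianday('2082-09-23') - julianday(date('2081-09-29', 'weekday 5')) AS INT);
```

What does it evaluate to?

`weekday 5` advances to the next Friday; 2081-09-29 is a Monday, so it moves forward to 2081-10-03.
28 days remain in October 2081 after the 3rd (31 − 3).
Full months from November 2081 through August 2082 contribute their day counts.
Then 23 days into September 2082.
Total: 28 + 30 + 31 + 31 + 28 + 31 + 30 + 31 + 30 + 31 + 31 + 23 = 355.

355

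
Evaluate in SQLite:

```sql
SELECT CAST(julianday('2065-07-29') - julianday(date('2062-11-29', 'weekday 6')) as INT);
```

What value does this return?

970

`weekday 6` advances to the next Saturday; 2062-11-29 is a Wednesday, so it moves forward to 2062-12-02.
29 days remain in December 2062 after the 2nd (31 − 2).
Full months from January 2063 through June 2065 contribute their day counts.
Then 29 days into July 2065.
Total: 29 + 31 + 28 + 31 + 30 + 31 + 30 + 31 + 31 + 30 + 31 + 30 + 31 + 31 + 29 + 31 + 30 + 31 + 30 + 31 + 31 + 30 + 31 + 30 + 31 + 31 + 28 + 31 + 30 + 31 + 30 + 29 = 970.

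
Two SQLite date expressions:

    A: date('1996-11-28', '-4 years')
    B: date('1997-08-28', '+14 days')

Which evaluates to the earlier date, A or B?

A = 1992-11-28.
B = 1997-09-11.
A is earlier.

A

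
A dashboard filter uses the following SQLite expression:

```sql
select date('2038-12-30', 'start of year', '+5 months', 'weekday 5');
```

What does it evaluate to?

2038-06-04

`start of year` rewinds 2038-12-30 to 2038-01-01.
Adding +5 months to 2038-01-01 gives 2038-06-01.
`weekday 5` advances to the next Friday; 2038-06-01 is a Tuesday, so it moves forward to 2038-06-04.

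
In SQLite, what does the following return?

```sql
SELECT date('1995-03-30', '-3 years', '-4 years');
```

Adding -3 years to 1995-03-30 gives 1992-03-30.
Adding -4 years to 1992-03-30 gives 1988-03-30.

1988-03-30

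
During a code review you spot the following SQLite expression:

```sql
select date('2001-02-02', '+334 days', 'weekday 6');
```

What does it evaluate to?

Applying '+334 days' to 2001-02-02: counting 334 days forward gives 2002-01-02.
`weekday 6` advances to the next Saturday; 2002-01-02 is a Wednesday, so it moves forward to 2002-01-05.

2002-01-05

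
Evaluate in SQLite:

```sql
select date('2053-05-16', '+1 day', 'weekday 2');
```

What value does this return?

2053-05-20

Advancing 1 more day within May lands on 2053-05-17.
`weekday 2` advances to the next Tuesday; 2053-05-17 is a Saturday, so it moves forward to 2053-05-20.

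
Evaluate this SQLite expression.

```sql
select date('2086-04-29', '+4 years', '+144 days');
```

Adding +4 years to 2086-04-29 gives 2090-04-29.
Applying '+144 days' to 2090-04-29: counting 144 days forward gives 2090-09-20.

2090-09-20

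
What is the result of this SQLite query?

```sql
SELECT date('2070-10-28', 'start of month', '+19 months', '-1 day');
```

2072-04-30

`start of month` rewinds 2070-10-28 to 2070-10-01.
Adding +19 months to 2070-10-01 gives 2072-05-01.
Going back 1 day from 2072-05-01 reaches 2072-04-30 (last day of April, 30 days).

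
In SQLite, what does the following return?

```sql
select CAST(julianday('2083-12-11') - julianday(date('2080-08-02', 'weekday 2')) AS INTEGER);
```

1222

`weekday 2` advances to the next Tuesday; 2080-08-02 is a Friday, so it moves forward to 2080-08-06.
25 days remain in August 2080 after the 6th (31 − 6).
Full months from September 2080 through November 2083 contribute their day counts.
Then 11 days into December 2083.
Total: 25 + 30 + 31 + 30 + 31 + 31 + 28 + 31 + 30 + 31 + 30 + 31 + 31 + 30 + 31 + 30 + 31 + 31 + 28 + 31 + 30 + 31 + 30 + 31 + 31 + 30 + 31 + 30 + 31 + 31 + 28 + 31 + 30 + 31 + 30 + 31 + 31 + 30 + 31 + 30 + 11 = 1222.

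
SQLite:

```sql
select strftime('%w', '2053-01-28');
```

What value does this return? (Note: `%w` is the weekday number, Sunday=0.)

2053-01-28 is a Tuesday; with Sunday=0 that is 2.

2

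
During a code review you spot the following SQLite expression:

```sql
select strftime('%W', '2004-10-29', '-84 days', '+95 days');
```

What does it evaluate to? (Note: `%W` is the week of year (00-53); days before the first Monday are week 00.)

First apply '-84 days', '+95 days': 2004-10-29 → 2004-11-09.
2004-11-09 is a Tuesday. SQLite's %W counts Mondays since the year started; the result is 45.

45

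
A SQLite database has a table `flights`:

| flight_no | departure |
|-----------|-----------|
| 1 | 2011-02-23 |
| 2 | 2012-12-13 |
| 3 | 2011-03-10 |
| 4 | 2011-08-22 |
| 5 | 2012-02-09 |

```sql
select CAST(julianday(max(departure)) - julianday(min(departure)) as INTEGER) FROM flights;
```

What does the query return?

MIN = 2011-02-23, MAX = 2012-12-13.
5 days remain in February 2011 after the 23rd (28 − 23).
Full months from March 2011 through November 2012 contribute their day counts.
Then 13 days into December 2012.
Total: 5 + 31 + 30 + 31 + 30 + 31 + 31 + 30 + 31 + 30 + 31 + 31 + 29 + 31 + 30 + 31 + 30 + 31 + 31 + 30 + 31 + 30 + 13 = 659.

659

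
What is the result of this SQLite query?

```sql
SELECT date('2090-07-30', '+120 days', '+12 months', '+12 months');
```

Applying '+120 days' to 2090-07-30: counting 120 days forward gives 2090-11-27.
Adding +12 months to 2090-11-27 gives 2091-11-27.
Adding +12 months to 2091-11-27 gives 2092-11-27.

2092-11-27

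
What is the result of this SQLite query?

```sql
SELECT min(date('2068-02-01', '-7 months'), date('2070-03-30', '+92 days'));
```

2067-07-01

date('2068-02-01', '-7 months') → 2067-07-01.
date('2070-03-30', '+92 days') → 2070-06-30.
Earlier of the two is 2067-07-01.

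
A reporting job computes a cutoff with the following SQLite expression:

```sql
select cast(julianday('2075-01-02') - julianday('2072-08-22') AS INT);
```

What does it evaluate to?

863

9 days remain in August 2072 after the 22nd (31 − 22).
Full months from September 2072 through December 2074 contribute their day counts.
Then 2 days into January 2075.
Total: 9 + 30 + 31 + 30 + 31 + 31 + 28 + 31 + 30 + 31 + 30 + 31 + 31 + 30 + 31 + 30 + 31 + 31 + 28 + 31 + 30 + 31 + 30 + 31 + 31 + 30 + 31 + 30 + 31 + 2 = 863.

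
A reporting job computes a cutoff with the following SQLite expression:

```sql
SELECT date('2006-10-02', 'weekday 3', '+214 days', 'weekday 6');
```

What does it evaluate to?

2007-05-12

`weekday 3` advances to the next Wednesday; 2006-10-02 is a Monday, so it moves forward to 2006-10-04.
Applying '+214 days' to 2006-10-04: counting 214 days forward gives 2007-05-06.
`weekday 6` advances to the next Saturday; 2007-05-06 is a Sunday, so it moves forward to 2007-05-12.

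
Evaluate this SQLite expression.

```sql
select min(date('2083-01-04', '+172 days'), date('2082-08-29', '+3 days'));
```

date('2083-01-04', '+172 days') → 2083-06-25.
date('2082-08-29', '+3 days') → 2082-09-01.
Earlier of the two is 2082-09-01.

2082-09-01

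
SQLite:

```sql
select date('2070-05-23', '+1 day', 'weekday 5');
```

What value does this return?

2070-05-30

Advancing 1 more day within May lands on 2070-05-24.
`weekday 5` advances to the next Friday; 2070-05-24 is a Saturday, so it moves forward to 2070-05-30.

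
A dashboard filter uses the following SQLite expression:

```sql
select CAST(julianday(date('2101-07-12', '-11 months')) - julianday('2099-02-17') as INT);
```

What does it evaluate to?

541

Adding -11 months to 2101-07-12 gives 2100-08-12.
11 days remain in February 2099 after the 17th (28 − 17).
Full months from March 2099 through July 2100 contribute their day counts.
Then 12 days into August 2100.
Total: 11 + 31 + 30 + 31 + 30 + 31 + 31 + 30 + 31 + 30 + 31 + 31 + 28 + 31 + 30 + 31 + 30 + 31 + 12 = 541.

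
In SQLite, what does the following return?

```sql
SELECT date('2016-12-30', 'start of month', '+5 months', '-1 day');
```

2017-04-30

`start of month` rewinds 2016-12-30 to 2016-12-01.
Adding +5 months to 2016-12-01 gives 2017-05-01.
Going back 1 day from 2017-05-01 reaches 2017-04-30 (last day of April, 30 days).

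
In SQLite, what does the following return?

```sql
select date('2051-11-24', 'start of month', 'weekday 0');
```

2051-11-05

`start of month` rewinds 2051-11-24 to 2051-11-01.
`weekday 0` advances to the next Sunday; 2051-11-01 is a Wednesday, so it moves forward to 2051-11-05.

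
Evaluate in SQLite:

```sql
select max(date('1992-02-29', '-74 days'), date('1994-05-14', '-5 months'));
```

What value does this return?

date('1992-02-29', '-74 days') → 1991-12-17.
date('1994-05-14', '-5 months') → 1993-12-14.
Later of the two is 1993-12-14.

1993-12-14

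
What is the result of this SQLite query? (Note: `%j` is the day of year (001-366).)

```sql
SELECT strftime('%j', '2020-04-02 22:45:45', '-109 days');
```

First apply '-109 days': 2020-04-02 22:45:45 → 2019-12-15 22:45:45.
Day-of-year for 2019-12-15: days since 2019-01-01 inclusive = 349, zero-padded to 349.

349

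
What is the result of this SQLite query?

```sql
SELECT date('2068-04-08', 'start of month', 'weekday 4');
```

2068-04-05

`start of month` rewinds 2068-04-08 to 2068-04-01.
`weekday 4` advances to the next Thursday; 2068-04-01 is a Sunday, so it moves forward to 2068-04-05.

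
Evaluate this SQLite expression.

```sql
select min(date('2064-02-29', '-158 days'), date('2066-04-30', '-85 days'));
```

date('2064-02-29', '-158 days') → 2063-09-24.
date('2066-04-30', '-85 days') → 2066-02-04.
Earlier of the two is 2063-09-24.

2063-09-24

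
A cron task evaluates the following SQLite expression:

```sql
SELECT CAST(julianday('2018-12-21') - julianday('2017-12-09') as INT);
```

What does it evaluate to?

22 days remain in December 2017 after the 9th (31 − 9).
Full months from January 2018 through November 2018 contribute their day counts.
Then 21 days into December 2018.
Total: 22 + 31 + 28 + 31 + 30 + 31 + 30 + 31 + 31 + 30 + 31 + 30 + 21 = 377.

377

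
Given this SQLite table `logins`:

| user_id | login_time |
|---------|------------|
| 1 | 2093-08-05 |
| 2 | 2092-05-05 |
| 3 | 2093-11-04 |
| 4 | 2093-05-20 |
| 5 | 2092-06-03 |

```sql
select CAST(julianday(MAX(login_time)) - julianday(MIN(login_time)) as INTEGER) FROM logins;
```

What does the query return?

MIN = 2092-05-05, MAX = 2093-11-04.
26 days remain in May 2092 after the 5th (31 − 5).
Full months from June 2092 through October 2093 contribute their day counts.
Then 4 days into November 2093.
Total: 26 + 30 + 31 + 31 + 30 + 31 + 30 + 31 + 31 + 28 + 31 + 30 + 31 + 30 + 31 + 31 + 30 + 31 + 4 = 548.

548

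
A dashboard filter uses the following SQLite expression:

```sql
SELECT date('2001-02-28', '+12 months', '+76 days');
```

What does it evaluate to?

2002-05-15

Adding +12 months to 2001-02-28 gives 2002-02-28.
Applying '+76 days' to 2002-02-28: counting 76 days forward gives 2002-05-15.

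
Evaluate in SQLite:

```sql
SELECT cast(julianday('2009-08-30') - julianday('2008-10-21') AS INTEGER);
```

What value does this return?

313

10 days remain in October 2008 after the 21st (31 − 21).
Full months from November 2008 through July 2009 contribute their day counts.
Then 30 days into August 2009.
Total: 10 + 30 + 31 + 31 + 28 + 31 + 30 + 31 + 30 + 31 + 30 = 313.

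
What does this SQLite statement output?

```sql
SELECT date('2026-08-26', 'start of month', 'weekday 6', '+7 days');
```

`start of month` rewinds 2026-08-26 to 2026-08-01.
`weekday 6` advances to the next Saturday; 2026-08-01 is already a Saturday, so it stays at 2026-08-01.
Advancing 7 more days within August lands on 2026-08-08.

2026-08-08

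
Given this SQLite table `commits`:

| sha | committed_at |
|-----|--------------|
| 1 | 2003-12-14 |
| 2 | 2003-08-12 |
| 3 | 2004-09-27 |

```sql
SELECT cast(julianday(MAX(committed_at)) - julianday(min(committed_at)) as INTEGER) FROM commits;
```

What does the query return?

412

MIN = 2003-08-12, MAX = 2004-09-27.
19 days remain in August 2003 after the 12th (31 − 12).
Full months from September 2003 through August 2004 contribute their day counts.
Then 27 days into September 2004.
Total: 19 + 30 + 31 + 30 + 31 + 31 + 29 + 31 + 30 + 31 + 30 + 31 + 31 + 27 = 412.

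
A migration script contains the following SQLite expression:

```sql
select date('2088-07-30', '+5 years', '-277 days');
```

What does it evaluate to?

Adding +5 years to 2088-07-30 gives 2093-07-30.
Applying '-277 days' to 2093-07-30: counting 277 days back gives 2092-10-26.

2092-10-26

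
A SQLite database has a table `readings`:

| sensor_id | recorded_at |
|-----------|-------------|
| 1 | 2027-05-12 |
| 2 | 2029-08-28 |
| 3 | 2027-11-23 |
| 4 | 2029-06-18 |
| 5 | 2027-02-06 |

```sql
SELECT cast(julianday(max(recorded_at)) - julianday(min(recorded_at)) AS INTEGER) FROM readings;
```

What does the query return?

934

MIN = 2027-02-06, MAX = 2029-08-28.
22 days remain in February 2027 after the 6th (28 − 6).
Full months from March 2027 through July 2029 contribute their day counts.
Then 28 days into August 2029.
Total: 22 + 31 + 30 + 31 + 30 + 31 + 31 + 30 + 31 + 30 + 31 + 31 + 29 + 31 + 30 + 31 + 30 + 31 + 31 + 30 + 31 + 30 + 31 + 31 + 28 + 31 + 30 + 31 + 30 + 31 + 28 = 934.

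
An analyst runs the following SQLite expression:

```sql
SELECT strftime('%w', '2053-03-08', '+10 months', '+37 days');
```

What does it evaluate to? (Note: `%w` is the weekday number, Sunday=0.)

First apply '+10 months', '+37 days': 2053-03-08 → 2054-02-14.
2054-02-14 is a Saturday; with Sunday=0 that is 6.

6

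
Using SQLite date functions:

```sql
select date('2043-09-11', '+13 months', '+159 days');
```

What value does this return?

Adding +13 months to 2043-09-11 gives 2044-10-11.
Applying '+159 days' to 2044-10-11: counting 159 days forward gives 2045-03-19.

2045-03-19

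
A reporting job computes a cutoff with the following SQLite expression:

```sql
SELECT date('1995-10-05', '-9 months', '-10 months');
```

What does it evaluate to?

1994-03-05

Adding -9 months to 1995-10-05 gives 1995-01-05.
Adding -10 months to 1995-01-05 gives 1994-03-05.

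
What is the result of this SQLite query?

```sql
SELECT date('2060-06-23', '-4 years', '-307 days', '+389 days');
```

2056-09-13

Adding -4 years to 2060-06-23 gives 2056-06-23.
Applying '-307 days' to 2056-06-23: counting 307 days back gives 2055-08-21.
Applying '+389 days' to 2055-08-21: counting 389 days forward gives 2056-09-13.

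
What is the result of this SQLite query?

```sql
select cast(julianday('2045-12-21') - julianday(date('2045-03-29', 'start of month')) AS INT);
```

295

`start of month` rewinds 2045-03-29 to 2045-03-01.
30 days remain in March 2045 after the 1st (31 − 1).
Full months from April 2045 through November 2045 contribute their day counts.
Then 21 days into December 2045.
Total: 30 + 30 + 31 + 30 + 31 + 31 + 30 + 31 + 30 + 21 = 295.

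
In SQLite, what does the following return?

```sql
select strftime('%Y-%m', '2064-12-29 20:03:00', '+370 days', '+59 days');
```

2066-03

First apply '+370 days', '+59 days': 2064-12-29 20:03:00 → 2066-03-03 20:03:00.
`%Y-%m` extracts the year-month: 2066-03.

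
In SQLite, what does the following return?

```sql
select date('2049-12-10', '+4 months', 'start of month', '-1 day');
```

2050-03-31

Adding +4 months to 2049-12-10 gives 2050-04-10.
`start of month` rewinds 2050-04-10 to 2050-04-01.
Going back 1 day from 2050-04-01 reaches 2050-03-31 (last day of March, 31 days).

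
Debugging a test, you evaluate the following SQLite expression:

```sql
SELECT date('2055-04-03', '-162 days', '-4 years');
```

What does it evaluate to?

Applying '-162 days' to 2055-04-03: counting 162 days back gives 2054-10-23.
Adding -4 years to 2054-10-23 gives 2050-10-23.

2050-10-23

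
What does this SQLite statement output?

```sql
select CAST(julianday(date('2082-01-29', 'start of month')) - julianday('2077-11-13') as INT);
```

`start of month` rewinds 2082-01-29 to 2082-01-01.
17 days remain in November 2077 after the 13th (30 − 13).
Full months from December 2077 through December 2081 contribute their day counts.
Then 1 day into January 2082.
Total: 17 + 31 + 31 + 28 + 31 + 30 + 31 + 30 + 31 + 31 + 30 + 31 + 30 + 31 + 31 + 28 + 31 + 30 + 31 + 30 + 31 + 31 + 30 + 31 + 30 + 31 + 31 + 29 + 31 + 30 + 31 + 30 + 31 + 31 + 30 + 31 + 30 + 31 + 31 + 28 + 31 + 30 + 31 + 30 + 31 + 31 + 30 + 31 + 30 + 31 + 1 = 1510.

1510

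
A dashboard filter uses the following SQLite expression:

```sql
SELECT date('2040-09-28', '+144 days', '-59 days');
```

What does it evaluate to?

Applying '+144 days' to 2040-09-28: counting 144 days forward gives 2041-02-19.
Applying '-59 days' to 2041-02-19: counting 59 days back gives 2040-12-22.

2040-12-22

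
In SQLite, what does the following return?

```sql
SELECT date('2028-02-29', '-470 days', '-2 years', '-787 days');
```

Applying '-470 days' to 2028-02-29: counting 470 days back gives 2026-11-16.
Adding -2 years to 2026-11-16 gives 2024-11-16.
Applying '-787 days' to 2024-11-16: counting 787 days back gives 2022-09-21.

2022-09-21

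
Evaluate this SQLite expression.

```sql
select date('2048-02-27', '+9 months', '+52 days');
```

2049-01-18

Adding +9 months to 2048-02-27 gives 2048-11-27.
Applying '+52 days' to 2048-11-27: counting 52 days forward gives 2049-01-18.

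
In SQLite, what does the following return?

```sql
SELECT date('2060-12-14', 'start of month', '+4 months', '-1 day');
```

2061-03-31

`start of month` rewinds 2060-12-14 to 2060-12-01.
Adding +4 months to 2060-12-01 gives 2061-04-01.
Going back 1 day from 2061-04-01 reaches 2061-03-31 (last day of March, 31 days).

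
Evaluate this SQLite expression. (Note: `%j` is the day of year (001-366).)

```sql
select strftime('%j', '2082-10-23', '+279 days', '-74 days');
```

136

First apply '+279 days', '-74 days': 2082-10-23 → 2083-05-16.
Day-of-year for 2083-05-16: days since 2083-01-01 inclusive = 136, zero-padded to 136.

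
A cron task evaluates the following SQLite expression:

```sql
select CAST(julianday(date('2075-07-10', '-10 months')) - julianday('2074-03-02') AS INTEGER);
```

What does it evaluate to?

Adding -10 months to 2075-07-10 gives 2074-09-10.
29 days remain in March 2074 after the 2nd (31 − 2).
April 2074: 30 days.
May 2074: 31 days.
June 2074: 30 days.
July 2074: 31 days.
August 2074: 31 days.
Then 10 days into September 2074.
Total: 29 + 30 + 31 + 30 + 31 + 31 + 10 = 192.

192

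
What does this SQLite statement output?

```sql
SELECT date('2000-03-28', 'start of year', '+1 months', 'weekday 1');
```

2000-02-07

`start of year` rewinds 2000-03-28 to 2000-01-01.
Adding +1 month to 2000-01-01 gives 2000-02-01.
`weekday 1` advances to the next Monday; 2000-02-01 is a Tuesday, so it moves forward to 2000-02-07.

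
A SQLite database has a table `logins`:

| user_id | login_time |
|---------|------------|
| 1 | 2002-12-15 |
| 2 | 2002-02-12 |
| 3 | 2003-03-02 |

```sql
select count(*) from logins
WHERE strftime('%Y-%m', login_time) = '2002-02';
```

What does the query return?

Rows with year-month 2002-02: 2002-02-12 → 1.

1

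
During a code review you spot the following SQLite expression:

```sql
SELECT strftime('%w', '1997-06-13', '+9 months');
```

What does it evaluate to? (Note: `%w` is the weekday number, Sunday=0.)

5

First apply '+9 months': 1997-06-13 → 1998-03-13.
1998-03-13 is a Friday; with Sunday=0 that is 5.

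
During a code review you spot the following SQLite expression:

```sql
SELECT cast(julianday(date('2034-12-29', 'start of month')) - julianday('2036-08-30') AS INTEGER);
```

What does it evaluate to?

`start of month` rewinds 2034-12-29 to 2034-12-01.
30 days remain in December 2034 after the 1st (31 − 1).
Full months from January 2035 through July 2036 contribute their day counts.
Then 30 days into August 2036.
Total: 30 + 31 + 28 + 31 + 30 + 31 + 30 + 31 + 31 + 30 + 31 + 30 + 31 + 31 + 29 + 31 + 30 + 31 + 30 + 31 + 30 = 638.
The subtraction is earlier − later, so the result is −638 → -638.

-638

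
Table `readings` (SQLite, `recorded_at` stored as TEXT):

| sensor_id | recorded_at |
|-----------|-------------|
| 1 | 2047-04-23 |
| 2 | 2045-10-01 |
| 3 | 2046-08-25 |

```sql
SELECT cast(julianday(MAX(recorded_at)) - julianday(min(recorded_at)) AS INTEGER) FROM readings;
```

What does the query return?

569

MIN = 2045-10-01, MAX = 2047-04-23.
30 days remain in October 2045 after the 1st (31 − 1).
Full months from November 2045 through March 2047 contribute their day counts.
Then 23 days into April 2047.
Total: 30 + 30 + 31 + 31 + 28 + 31 + 30 + 31 + 30 + 31 + 31 + 30 + 31 + 30 + 31 + 31 + 28 + 31 + 23 = 569.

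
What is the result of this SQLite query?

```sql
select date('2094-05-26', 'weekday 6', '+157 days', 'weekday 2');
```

`weekday 6` advances to the next Saturday; 2094-05-26 is a Wednesday, so it moves forward to 2094-05-29.
Applying '+157 days' to 2094-05-29: counting 157 days forward gives 2094-11-02.
`weekday 2` advances to the next Tuesday; 2094-11-02 is already a Tuesday, so it stays at 2094-11-02.

2094-11-02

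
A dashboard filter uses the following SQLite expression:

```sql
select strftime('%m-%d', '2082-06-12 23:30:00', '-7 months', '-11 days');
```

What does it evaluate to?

11-01

First apply '-7 months', '-11 days': 2082-06-12 23:30:00 → 2081-11-01 23:30:00.
`%m-%d` extracts the month-day: 11-01.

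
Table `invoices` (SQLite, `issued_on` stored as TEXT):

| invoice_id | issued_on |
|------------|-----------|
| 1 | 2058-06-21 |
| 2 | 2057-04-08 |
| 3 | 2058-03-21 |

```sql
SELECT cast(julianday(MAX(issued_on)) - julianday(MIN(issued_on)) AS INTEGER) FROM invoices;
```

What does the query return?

439

MIN = 2057-04-08, MAX = 2058-06-21.
22 days remain in April 2057 after the 8th (30 − 8).
Full months from May 2057 through May 2058 contribute their day counts.
Then 21 days into June 2058.
Total: 22 + 31 + 30 + 31 + 31 + 30 + 31 + 30 + 31 + 31 + 28 + 31 + 30 + 31 + 21 = 439.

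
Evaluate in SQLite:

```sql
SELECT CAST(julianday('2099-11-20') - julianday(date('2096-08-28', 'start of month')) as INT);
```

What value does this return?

1206

`start of month` rewinds 2096-08-28 to 2096-08-01.
30 days remain in August 2096 after the 1st (31 − 1).
Full months from September 2096 through October 2099 contribute their day counts.
Then 20 days into November 2099.
Total: 30 + 30 + 31 + 30 + 31 + 31 + 28 + 31 + 30 + 31 + 30 + 31 + 31 + 30 + 31 + 30 + 31 + 31 + 28 + 31 + 30 + 31 + 30 + 31 + 31 + 30 + 31 + 30 + 31 + 31 + 28 + 31 + 30 + 31 + 30 + 31 + 31 + 30 + 31 + 20 = 1206.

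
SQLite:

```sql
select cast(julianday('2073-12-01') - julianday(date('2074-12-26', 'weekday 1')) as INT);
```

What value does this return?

-395

`weekday 1` advances to the next Monday; 2074-12-26 is a Wednesday, so it moves forward to 2074-12-31.
30 days remain in December 2073 after the 1st (31 − 1).
Full months from January 2074 through November 2074 contribute their day counts.
Then 31 days into December 2074.
Total: 30 + 31 + 28 + 31 + 30 + 31 + 30 + 31 + 31 + 30 + 31 + 30 + 31 = 395.
The subtraction is earlier − later, so the result is −395 → -395.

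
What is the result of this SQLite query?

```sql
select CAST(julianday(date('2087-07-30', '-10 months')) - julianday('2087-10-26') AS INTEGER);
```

-391

Adding -10 months to 2087-07-30 gives 2086-09-30.
0 days remain in September 2086 after the 30th (30 − 30).
Full months from October 2086 through September 2087 contribute their day counts.
Then 26 days into October 2087.
Total: 0 + 31 + 30 + 31 + 31 + 28 + 31 + 30 + 31 + 30 + 31 + 31 + 30 + 26 = 391.
The subtraction is earlier − later, so the result is −391 → -391.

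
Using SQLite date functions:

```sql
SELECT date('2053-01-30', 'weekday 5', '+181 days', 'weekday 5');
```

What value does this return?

2053-08-01

`weekday 5` advances to the next Friday; 2053-01-30 is a Thursday, so it moves forward to 2053-01-31.
Applying '+181 days' to 2053-01-31: counting 181 days forward gives 2053-07-31.
`weekday 5` advances to the next Friday; 2053-07-31 is a Thursday, so it moves forward to 2053-08-01.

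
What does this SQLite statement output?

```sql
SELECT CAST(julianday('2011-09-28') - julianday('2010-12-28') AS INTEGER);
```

274

3 days remain in December 2010 after the 28th (31 − 28).
Full months from January 2011 through August 2011 contribute their day counts.
Then 28 days into September 2011.
Total: 3 + 31 + 28 + 31 + 30 + 31 + 30 + 31 + 31 + 28 = 274.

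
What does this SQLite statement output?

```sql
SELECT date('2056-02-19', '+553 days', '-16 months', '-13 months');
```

2055-03-25

Applying '+553 days' to 2056-02-19: counting 553 days forward gives 2057-08-25.
Adding -16 months to 2057-08-25 gives 2056-04-25.
Adding -13 months to 2056-04-25 gives 2055-03-25.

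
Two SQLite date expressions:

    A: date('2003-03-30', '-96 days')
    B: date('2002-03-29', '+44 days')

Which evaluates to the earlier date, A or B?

B

A = 2002-12-24.
B = 2002-05-12.
B is earlier.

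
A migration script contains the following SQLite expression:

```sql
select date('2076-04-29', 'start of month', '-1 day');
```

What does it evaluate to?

`start of month` rewinds 2076-04-29 to 2076-04-01.
Going back 1 day from 2076-04-01 reaches 2076-03-31 (last day of March, 31 days).

2076-03-31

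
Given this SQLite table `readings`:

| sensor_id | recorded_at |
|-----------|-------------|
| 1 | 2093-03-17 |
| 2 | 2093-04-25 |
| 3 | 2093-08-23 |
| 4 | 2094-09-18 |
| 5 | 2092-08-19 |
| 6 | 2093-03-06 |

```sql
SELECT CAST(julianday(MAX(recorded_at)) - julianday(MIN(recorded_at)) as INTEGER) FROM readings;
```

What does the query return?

760

MIN = 2092-08-19, MAX = 2094-09-18.
12 days remain in August 2092 after the 19th (31 − 19).
Full months from September 2092 through August 2094 contribute their day counts.
Then 18 days into September 2094.
Total: 12 + 30 + 31 + 30 + 31 + 31 + 28 + 31 + 30 + 31 + 30 + 31 + 31 + 30 + 31 + 30 + 31 + 31 + 28 + 31 + 30 + 31 + 30 + 31 + 31 + 18 = 760.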